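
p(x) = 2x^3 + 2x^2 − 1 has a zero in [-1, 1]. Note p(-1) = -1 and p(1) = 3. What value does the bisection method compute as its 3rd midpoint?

0.75

x = 0 gives p = -1, negative; keep [0, 1]
x = 0.5 gives p = -0.25, negative; keep [0.5, 1]
x = 0.75 gives p = 0.96875, positive; keep [0.5, 0.75]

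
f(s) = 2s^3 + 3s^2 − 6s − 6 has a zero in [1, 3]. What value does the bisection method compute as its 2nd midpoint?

1.5

f(2) = 10 > 0, so the root lies in [1, 2]
f(1.5) = -1.5 < 0, so the root lies in [1.5, 2]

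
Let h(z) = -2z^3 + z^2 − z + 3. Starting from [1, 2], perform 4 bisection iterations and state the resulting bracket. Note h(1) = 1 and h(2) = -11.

[1.125, 1.1875]

h(1.5) = -3 < 0, so the root lies in [1, 1.5]
h(1.25) = -0.59375 < 0, so the root lies in [1, 1.25]
h(1.125) = 0.292969 > 0, so the root lies in [1.125, 1.25]
h(1.1875) = -0.1265 < 0, so the root lies in [1.125, 1.1875]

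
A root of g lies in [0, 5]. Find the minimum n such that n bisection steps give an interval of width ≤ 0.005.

Width after n steps is 5/2^n. Need 2^n ≥ 5/0.005 = 1000.
2^9 = 512 < 1000 ≤ 2^10 = 1024, so n = 10.

10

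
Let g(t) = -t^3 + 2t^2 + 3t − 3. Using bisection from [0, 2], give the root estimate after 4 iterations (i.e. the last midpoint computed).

g(1) = 1 > 0, so the root lies in [0, 1]
g(0.5) = -1.125 < 0, so the root lies in [0.5, 1]
g(0.75) = -0.046875 < 0, so the root lies in [0.75, 1]
g(0.875) = 0.4863 > 0, so the root lies in [0.75, 0.875]

0.875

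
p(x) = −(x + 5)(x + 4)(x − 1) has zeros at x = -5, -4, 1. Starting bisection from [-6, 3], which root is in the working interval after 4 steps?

1

p(-1.5) = 21.875 > 0, so the root lies in [-1.5, 3]
p(0.75) = 6.828125 > 0, so the root lies in [0.75, 3]
p(1.875) = -35.341797 < 0, so the root lies in [0.75, 1.875]
p(1.3125) = -10.4797 < 0, so the root lies in [0.75, 1.3125]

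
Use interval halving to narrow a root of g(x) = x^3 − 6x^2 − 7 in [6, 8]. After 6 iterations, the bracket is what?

[6.15625, 6.1875]

m = 7, g(m) = 42 (+); new bracket [6, 7]
m = 6.5, g(m) = 14.125 (+); new bracket [6, 6.5]
m = 6.25, g(m) = 2.765625 (+); new bracket [6, 6.25]
m = 6.125, g(m) = -2.3105 (−); new bracket [6.125, 6.25]
m = 6.1875, g(m) = 0.1785 (+); new bracket [6.125, 6.1875]
m = 6.15625, g(m) = -1.0782 (−); new bracket [6.15625, 6.1875]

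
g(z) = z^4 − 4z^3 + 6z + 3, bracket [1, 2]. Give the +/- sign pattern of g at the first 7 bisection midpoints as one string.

+++--++

z = 1.5 gives g = 3.5625, positive; keep [1.5, 2]
z = 1.75 gives g = 1.441406, positive; keep [1.75, 2]
z = 1.875 gives g = 0.242432, positive; keep [1.875, 2]
z = 1.9375 gives g = -0.376, negative; keep [1.875, 1.9375]
z = 1.90625 gives g = -0.0657, negative; keep [1.875, 1.90625]
z = 1.890625 gives g = 0.0887, positive; keep [1.890625, 1.90625]
z = 1.8984375 gives g = 0.0115, positive; keep [1.8984375, 1.90625]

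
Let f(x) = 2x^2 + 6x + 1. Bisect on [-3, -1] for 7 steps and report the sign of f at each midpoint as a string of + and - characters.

---+-++

midpoint -2: f = -3 < 0 → [-3, -2]
midpoint -2.5: f = -1.5 < 0 → [-3, -2.5]
midpoint -2.75: f = -0.375 < 0 → [-3, -2.75]
midpoint -2.875: f = 0.2812 > 0 → [-2.875, -2.75]
midpoint -2.8125: f = -0.0547 < 0 → [-2.875, -2.8125]
midpoint -2.84375: f = 0.1113 > 0 → [-2.84375, -2.8125]
midpoint -2.828125: f = 0.0278 > 0 → [-2.828125, -2.8125]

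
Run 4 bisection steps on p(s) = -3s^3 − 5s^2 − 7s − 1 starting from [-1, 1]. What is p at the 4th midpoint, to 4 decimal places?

-0.1973

midpoint 0: p = -1 < 0 → [-1, 0]
midpoint -0.5: p = 1.625 > 0 → [-0.5, 0]
midpoint -0.25: p = 0.484375 > 0 → [-0.25, 0]
midpoint -0.125: p = -0.1973 < 0 → [-0.25, -0.125]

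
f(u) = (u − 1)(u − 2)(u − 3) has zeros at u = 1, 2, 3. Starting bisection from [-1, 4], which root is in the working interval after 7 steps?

u = 1.5 gives f = 0.375, positive; keep [-1, 1.5]
u = 0.25 gives f = -3.609375, negative; keep [0.25, 1.5]
u = 0.875 gives f = -0.298828, negative; keep [0.875, 1.5]
u = 1.1875 gives f = 0.2761, positive; keep [0.875, 1.1875]
u = 1.03125 gives f = 0.0596, positive; keep [0.875, 1.03125]
u = 0.953125 gives f = -0.1004, negative; keep [0.953125, 1.03125]
u = 0.9921875 gives f = -0.0158, negative; keep [0.9921875, 1.03125]

1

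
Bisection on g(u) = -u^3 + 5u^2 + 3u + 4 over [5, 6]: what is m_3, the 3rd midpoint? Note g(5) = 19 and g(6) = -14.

m = 5.5, g(m) = 5.375 (+); new bracket [5.5, 6]
m = 5.75, g(m) = -3.546875 (−); new bracket [5.5, 5.75]
m = 5.625, g(m) = 1.099609 (+); new bracket [5.625, 5.75]

5.625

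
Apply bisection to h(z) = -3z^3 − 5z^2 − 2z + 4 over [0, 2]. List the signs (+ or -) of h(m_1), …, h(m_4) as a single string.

-+-+

midpoint 1: h = -6 < 0 → [0, 1]
midpoint 0.5: h = 1.375 > 0 → [0.5, 1]
midpoint 0.75: h = -1.578125 < 0 → [0.5, 0.75]
midpoint 0.625: h = 0.0645 > 0 → [0.625, 0.75]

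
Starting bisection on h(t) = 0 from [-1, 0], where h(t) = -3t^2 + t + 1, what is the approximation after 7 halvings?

m = -0.5, h(m) = -0.25 (−); new bracket [-0.5, 0]
m = -0.25, h(m) = 0.5625 (+); new bracket [-0.5, -0.25]
m = -0.375, h(m) = 0.203125 (+); new bracket [-0.5, -0.375]
m = -0.4375, h(m) = -0.0117 (−); new bracket [-0.4375, -0.375]
m = -0.40625, h(m) = 0.0986 (+); new bracket [-0.4375, -0.40625]
m = -0.421875, h(m) = 0.0442 (+); new bracket [-0.4375, -0.421875]
m = -0.4296875, h(m) = 0.0164 (+); new bracket [-0.4375, -0.4296875]

-0.4296875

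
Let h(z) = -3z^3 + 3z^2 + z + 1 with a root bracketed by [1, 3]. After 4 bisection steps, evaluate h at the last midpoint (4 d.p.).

0.2480

m = 2, h(m) = -9 (−); new bracket [1, 2]
m = 1.5, h(m) = -0.875 (−); new bracket [1, 1.5]
m = 1.25, h(m) = 1.078125 (+); new bracket [1.25, 1.5]
m = 1.375, h(m) = 0.248 (+); new bracket [1.375, 1.5]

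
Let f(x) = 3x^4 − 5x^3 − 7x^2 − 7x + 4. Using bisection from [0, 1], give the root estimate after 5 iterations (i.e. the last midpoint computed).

0.40625

m = 0.5, f(m) = -1.6875 (−); new bracket [0, 0.5]
m = 0.25, f(m) = 1.746094 (+); new bracket [0.25, 0.5]
m = 0.375, f(m) = 0.186279 (+); new bracket [0.375, 0.5]
m = 0.4375, f(m) = -0.7111 (−); new bracket [0.375, 0.4375]
m = 0.40625, f(m) = -0.2525 (−); new bracket [0.375, 0.40625]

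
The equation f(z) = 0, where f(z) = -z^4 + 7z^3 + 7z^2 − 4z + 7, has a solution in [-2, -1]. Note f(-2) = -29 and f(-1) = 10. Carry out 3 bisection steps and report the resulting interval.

z = -1.5 gives f = 0.0625, positive; keep [-2, -1.5]
z = -1.75 gives f = -11.457031, negative; keep [-1.75, -1.5]
z = -1.625 gives f = -5.025635, negative; keep [-1.625, -1.5]

[-1.625, -1.5]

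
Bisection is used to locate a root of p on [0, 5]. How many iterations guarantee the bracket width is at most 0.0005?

Width after n steps is 5/2^n. Need 2^n ≥ 5/0.0005 = 10000.
2^13 = 8192 < 10000 ≤ 2^14 = 16384, so n = 14.

14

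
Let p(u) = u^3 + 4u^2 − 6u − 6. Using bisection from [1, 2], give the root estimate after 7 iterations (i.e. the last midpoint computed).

1.6796875

p(1.5) = -2.625 < 0, so the root lies in [1.5, 2]
p(1.75) = 1.109375 > 0, so the root lies in [1.5, 1.75]
p(1.625) = -0.896484 < 0, so the root lies in [1.625, 1.75]
p(1.6875) = 0.071 > 0, so the root lies in [1.625, 1.6875]
p(1.65625) = -0.4215 < 0, so the root lies in [1.65625, 1.6875]
p(1.671875) = -0.1774 < 0, so the root lies in [1.671875, 1.6875]
p(1.6796875) = -0.0537 < 0, so the root lies in [1.6796875, 1.6875]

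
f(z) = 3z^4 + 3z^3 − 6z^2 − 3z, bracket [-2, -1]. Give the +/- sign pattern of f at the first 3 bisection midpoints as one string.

m = -1.5, f(m) = -3.9375 (−); new bracket [-2, -1.5]
m = -1.75, f(m) = -1.066406 (−); new bracket [-2, -1.75]
m = -1.875, f(m) = 1.834717 (+); new bracket [-1.875, -1.75]

--+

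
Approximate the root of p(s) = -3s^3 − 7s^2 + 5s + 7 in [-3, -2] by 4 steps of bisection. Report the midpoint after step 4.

-2.6875

m = -2.5, p(m) = -2.375 (−); new bracket [-3, -2.5]
m = -2.75, p(m) = 2.703125 (+); new bracket [-2.75, -2.5]
m = -2.625, p(m) = -0.095703 (−); new bracket [-2.75, -2.625]
m = -2.6875, p(m) = 1.2366 (+); new bracket [-2.6875, -2.625]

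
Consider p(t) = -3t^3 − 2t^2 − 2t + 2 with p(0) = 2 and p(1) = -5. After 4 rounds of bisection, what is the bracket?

midpoint 0.5: p = 0.125 > 0 → [0.5, 1]
midpoint 0.75: p = -1.890625 < 0 → [0.5, 0.75]
midpoint 0.625: p = -0.763672 < 0 → [0.5, 0.625]
midpoint 0.5625: p = -0.2917 < 0 → [0.5, 0.5625]

[0.5, 0.5625]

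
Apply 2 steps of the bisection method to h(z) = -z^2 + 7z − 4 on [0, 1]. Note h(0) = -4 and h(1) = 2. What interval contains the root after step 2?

[0.5, 0.75]

z = 0.5 gives h = -0.75, negative; keep [0.5, 1]
z = 0.75 gives h = 0.6875, positive; keep [0.5, 0.75]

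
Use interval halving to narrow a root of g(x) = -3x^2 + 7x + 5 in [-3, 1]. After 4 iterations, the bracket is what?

x = -1 gives g = -5, negative; keep [-1, 1]
x = 0 gives g = 5, positive; keep [-1, 0]
x = -0.5 gives g = 0.75, positive; keep [-1, -0.5]
x = -0.75 gives g = -1.9375, negative; keep [-0.75, -0.5]

[-0.75, -0.5]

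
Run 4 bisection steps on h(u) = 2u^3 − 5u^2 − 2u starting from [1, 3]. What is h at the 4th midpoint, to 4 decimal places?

0.4492

h(2) = -8 < 0, so the root lies in [2, 3]
h(2.5) = -5 < 0, so the root lies in [2.5, 3]
h(2.75) = -1.71875 < 0, so the root lies in [2.75, 3]
h(2.875) = 0.4492 > 0, so the root lies in [2.75, 2.875]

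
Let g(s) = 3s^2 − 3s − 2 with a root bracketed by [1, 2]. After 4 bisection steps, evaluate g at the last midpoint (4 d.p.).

-0.1133

m = 1.5, g(m) = 0.25 (+); new bracket [1, 1.5]
m = 1.25, g(m) = -1.0625 (−); new bracket [1.25, 1.5]
m = 1.375, g(m) = -0.453125 (−); new bracket [1.375, 1.5]
m = 1.4375, g(m) = -0.1133 (−); new bracket [1.4375, 1.5]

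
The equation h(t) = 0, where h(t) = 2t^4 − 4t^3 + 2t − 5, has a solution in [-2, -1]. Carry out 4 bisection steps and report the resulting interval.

t = -1.5 gives h = 15.625, positive; keep [-1.5, -1]
t = -1.25 gives h = 5.195312, positive; keep [-1.25, -1]
t = -1.125 gives h = 1.648926, positive; keep [-1.125, -1]
t = -1.0625 gives h = 0.2217, positive; keep [-1.0625, -1]

[-1.0625, -1]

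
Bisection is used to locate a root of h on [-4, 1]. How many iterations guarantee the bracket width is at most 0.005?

10

Width after n steps is 5/2^n. Need 2^n ≥ 5/0.005 = 1000.
2^9 = 512 < 1000 ≤ 2^10 = 1024, so n = 10.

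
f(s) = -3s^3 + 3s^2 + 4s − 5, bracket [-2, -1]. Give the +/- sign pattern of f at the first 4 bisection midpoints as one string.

midpoint -1.5: f = 5.875 > 0 → [-1.5, -1]
midpoint -1.25: f = 0.546875 > 0 → [-1.25, -1]
midpoint -1.125: f = -1.431641 < 0 → [-1.25, -1.125]
midpoint -1.1875: f = -0.4958 < 0 → [-1.25, -1.1875]

++--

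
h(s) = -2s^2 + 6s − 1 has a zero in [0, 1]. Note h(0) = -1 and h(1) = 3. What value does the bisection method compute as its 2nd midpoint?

s = 0.5 gives h = 1.5, positive; keep [0, 0.5]
s = 0.25 gives h = 0.375, positive; keep [0, 0.25]

0.25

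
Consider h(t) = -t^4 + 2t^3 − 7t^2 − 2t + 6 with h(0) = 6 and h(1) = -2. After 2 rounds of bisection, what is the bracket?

[0.75, 1]

m = 0.5, h(m) = 3.4375 (+); new bracket [0.5, 1]
m = 0.75, h(m) = 1.089844 (+); new bracket [0.75, 1]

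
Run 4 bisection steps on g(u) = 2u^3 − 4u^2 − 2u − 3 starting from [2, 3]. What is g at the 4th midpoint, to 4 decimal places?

u = 2.5 gives g = -1.75, negative; keep [2.5, 3]
u = 2.75 gives g = 2.84375, positive; keep [2.5, 2.75]
u = 2.625 gives g = 0.363281, positive; keep [2.5, 2.625]
u = 2.5625 gives g = -0.7378, negative; keep [2.5625, 2.625]

-0.7378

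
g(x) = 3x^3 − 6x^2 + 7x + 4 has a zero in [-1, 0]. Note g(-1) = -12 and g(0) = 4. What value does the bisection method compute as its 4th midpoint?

x = -0.5 gives g = -1.375, negative; keep [-0.5, 0]
x = -0.25 gives g = 1.828125, positive; keep [-0.5, -0.25]
x = -0.375 gives g = 0.373047, positive; keep [-0.5, -0.375]
x = -0.4375 gives g = -0.4622, negative; keep [-0.4375, -0.375]

-0.4375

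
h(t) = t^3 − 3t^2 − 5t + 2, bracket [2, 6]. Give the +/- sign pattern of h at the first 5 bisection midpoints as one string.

midpoint 4: h = -2 < 0 → [4, 6]
midpoint 5: h = 27 > 0 → [4, 5]
midpoint 4.5: h = 9.875 > 0 → [4, 4.5]
midpoint 4.25: h = 3.3281 > 0 → [4, 4.25]
midpoint 4.125: h = 0.5176 > 0 → [4, 4.125]

-++++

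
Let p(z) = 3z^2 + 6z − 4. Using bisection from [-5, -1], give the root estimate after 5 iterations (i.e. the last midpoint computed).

-2.625

p(-3) = 5 > 0, so the root lies in [-3, -1]
p(-2) = -4 < 0, so the root lies in [-3, -2]
p(-2.5) = -0.25 < 0, so the root lies in [-3, -2.5]
p(-2.75) = 2.1875 > 0, so the root lies in [-2.75, -2.5]
p(-2.625) = 0.9219 > 0, so the root lies in [-2.625, -2.5]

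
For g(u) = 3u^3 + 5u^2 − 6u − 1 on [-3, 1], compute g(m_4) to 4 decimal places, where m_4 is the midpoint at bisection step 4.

3.6406

g(-1) = 7 > 0, so the root lies in [-3, -1]
g(-2) = 7 > 0, so the root lies in [-3, -2]
g(-2.5) = -1.625 < 0, so the root lies in [-2.5, -2]
g(-2.25) = 3.6406 > 0, so the root lies in [-2.5, -2.25]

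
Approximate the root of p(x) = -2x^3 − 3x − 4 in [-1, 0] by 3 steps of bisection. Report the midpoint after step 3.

midpoint -0.5: p = -2.25 < 0 → [-1, -0.5]
midpoint -0.75: p = -0.90625 < 0 → [-1, -0.75]
midpoint -0.875: p = -0.035156 < 0 → [-1, -0.875]

-0.875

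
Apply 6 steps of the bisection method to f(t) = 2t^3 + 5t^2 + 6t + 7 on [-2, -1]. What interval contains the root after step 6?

[-1.90625, -1.890625]

t = -1.5 gives f = 2.5, positive; keep [-2, -1.5]
t = -1.75 gives f = 1.09375, positive; keep [-2, -1.75]
t = -1.875 gives f = 0.144531, positive; keep [-2, -1.875]
t = -1.9375 gives f = -0.4019, negative; keep [-1.9375, -1.875]
t = -1.90625 gives f = -0.1224, negative; keep [-1.90625, -1.875]
t = -1.890625 gives f = 0.0126, positive; keep [-1.90625, -1.890625]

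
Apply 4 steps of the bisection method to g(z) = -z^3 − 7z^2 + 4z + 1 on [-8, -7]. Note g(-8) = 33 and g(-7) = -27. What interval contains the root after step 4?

[-7.5625, -7.5]

m = -7.5, g(m) = -0.875 (−); new bracket [-8, -7.5]
m = -7.75, g(m) = 15.046875 (+); new bracket [-7.75, -7.5]
m = -7.625, g(m) = 6.837891 (+); new bracket [-7.625, -7.5]
m = -7.5625, g(m) = 2.9202 (+); new bracket [-7.5625, -7.5]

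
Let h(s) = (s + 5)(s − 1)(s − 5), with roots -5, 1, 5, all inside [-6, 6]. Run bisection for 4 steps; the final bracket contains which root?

-5

s = 0 gives h = 25, positive; keep [-6, 0]
s = -3 gives h = 64, positive; keep [-6, -3]
s = -4.5 gives h = 26.125, positive; keep [-6, -4.5]
s = -5.25 gives h = -16.0156, negative; keep [-5.25, -4.5]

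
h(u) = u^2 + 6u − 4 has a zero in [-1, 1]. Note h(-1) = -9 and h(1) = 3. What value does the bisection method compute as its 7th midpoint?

0.609375

u = 0 gives h = -4, negative; keep [0, 1]
u = 0.5 gives h = -0.75, negative; keep [0.5, 1]
u = 0.75 gives h = 1.0625, positive; keep [0.5, 0.75]
u = 0.625 gives h = 0.1406, positive; keep [0.5, 0.625]
u = 0.5625 gives h = -0.3086, negative; keep [0.5625, 0.625]
u = 0.59375 gives h = -0.085, negative; keep [0.59375, 0.625]
u = 0.609375 gives h = 0.0276, positive; keep [0.59375, 0.609375]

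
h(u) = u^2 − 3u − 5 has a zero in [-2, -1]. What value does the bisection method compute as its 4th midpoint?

-1.1875

u = -1.5 gives h = 1.75, positive; keep [-1.5, -1]
u = -1.25 gives h = 0.3125, positive; keep [-1.25, -1]
u = -1.125 gives h = -0.359375, negative; keep [-1.25, -1.125]
u = -1.1875 gives h = -0.0273, negative; keep [-1.25, -1.1875]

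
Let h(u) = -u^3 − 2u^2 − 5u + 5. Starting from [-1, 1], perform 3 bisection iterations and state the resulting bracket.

h(0) = 5 > 0, so the root lies in [0, 1]
h(0.5) = 1.875 > 0, so the root lies in [0.5, 1]
h(0.75) = -0.296875 < 0, so the root lies in [0.5, 0.75]

[0.5, 0.75]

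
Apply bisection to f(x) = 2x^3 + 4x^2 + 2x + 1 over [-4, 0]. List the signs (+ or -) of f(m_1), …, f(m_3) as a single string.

-++

midpoint -2: f = -3 < 0 → [-2, 0]
midpoint -1: f = 1 > 0 → [-2, -1]
midpoint -1.5: f = 0.25 > 0 → [-2, -1.5]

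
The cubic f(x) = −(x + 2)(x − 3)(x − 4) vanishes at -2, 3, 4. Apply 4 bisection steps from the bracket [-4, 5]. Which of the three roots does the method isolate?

midpoint 0.5: f = -21.875 < 0 → [-4, 0.5]
midpoint -1.75: f = -6.828125 < 0 → [-4, -1.75]
midpoint -2.875: f = 35.341797 > 0 → [-2.875, -1.75]
midpoint -2.3125: f = 10.4797 > 0 → [-2.3125, -1.75]

-2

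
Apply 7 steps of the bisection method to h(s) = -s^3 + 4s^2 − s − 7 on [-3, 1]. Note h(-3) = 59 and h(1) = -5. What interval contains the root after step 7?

[-1.09375, -1.0625]

midpoint -1: h = -1 < 0 → [-3, -1]
midpoint -2: h = 19 > 0 → [-2, -1]
midpoint -1.5: h = 6.875 > 0 → [-1.5, -1]
midpoint -1.25: h = 2.4531 > 0 → [-1.25, -1]
midpoint -1.125: h = 0.6113 > 0 → [-1.125, -1]
midpoint -1.0625: h = -0.2224 < 0 → [-1.125, -1.0625]
midpoint -1.09375: h = 0.1873 > 0 → [-1.09375, -1.0625]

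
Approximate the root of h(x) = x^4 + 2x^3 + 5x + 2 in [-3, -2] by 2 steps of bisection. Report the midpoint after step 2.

-2.75

h(-2.5) = -2.6875 < 0, so the root lies in [-3, -2.5]
h(-2.75) = 3.847656 > 0, so the root lies in [-2.75, -2.5]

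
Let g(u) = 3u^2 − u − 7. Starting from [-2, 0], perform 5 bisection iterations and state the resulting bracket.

u = -1 gives g = -3, negative; keep [-2, -1]
u = -1.5 gives g = 1.25, positive; keep [-1.5, -1]
u = -1.25 gives g = -1.0625, negative; keep [-1.5, -1.25]
u = -1.375 gives g = 0.0469, positive; keep [-1.375, -1.25]
u = -1.3125 gives g = -0.5195, negative; keep [-1.375, -1.3125]

[-1.375, -1.3125]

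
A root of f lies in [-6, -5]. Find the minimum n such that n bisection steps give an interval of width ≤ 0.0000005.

Width after n steps is 1/2^n. Need 2^n ≥ 1/0.0000005 = 2000000.
2^20 = 1048576 < 2000000 ≤ 2^21 = 2097152, so n = 21.

21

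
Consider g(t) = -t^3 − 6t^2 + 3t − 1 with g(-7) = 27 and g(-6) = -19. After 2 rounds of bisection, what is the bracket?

g(-6.5) = 0.625 > 0, so the root lies in [-6.5, -6]
g(-6.25) = -9.984375 < 0, so the root lies in [-6.5, -6.25]

[-6.5, -6.25]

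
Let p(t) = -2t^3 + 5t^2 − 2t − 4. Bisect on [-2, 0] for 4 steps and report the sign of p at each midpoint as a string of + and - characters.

+-+-

t = -1 gives p = 5, positive; keep [-1, 0]
t = -0.5 gives p = -1.5, negative; keep [-1, -0.5]
t = -0.75 gives p = 1.15625, positive; keep [-0.75, -0.5]
t = -0.625 gives p = -0.3086, negative; keep [-0.75, -0.625]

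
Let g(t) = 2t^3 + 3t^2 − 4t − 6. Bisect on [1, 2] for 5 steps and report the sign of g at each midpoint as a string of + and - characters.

g(1.5) = 1.5 > 0, so the root lies in [1, 1.5]
g(1.25) = -2.40625 < 0, so the root lies in [1.25, 1.5]
g(1.375) = -0.628906 < 0, so the root lies in [1.375, 1.5]
g(1.4375) = 0.3901 > 0, so the root lies in [1.375, 1.4375]
g(1.40625) = -0.1306 < 0, so the root lies in [1.40625, 1.4375]

+--+-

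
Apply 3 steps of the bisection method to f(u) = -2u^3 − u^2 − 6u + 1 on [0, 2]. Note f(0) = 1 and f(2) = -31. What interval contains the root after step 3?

f(1) = -8 < 0, so the root lies in [0, 1]
f(0.5) = -2.5 < 0, so the root lies in [0, 0.5]
f(0.25) = -0.59375 < 0, so the root lies in [0, 0.25]

[0, 0.25]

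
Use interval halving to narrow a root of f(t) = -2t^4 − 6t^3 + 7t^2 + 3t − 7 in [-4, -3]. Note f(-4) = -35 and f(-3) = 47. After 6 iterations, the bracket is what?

t = -3.5 gives f = 25.375, positive; keep [-4, -3.5]
t = -3.75 gives f = 1.085938, positive; keep [-4, -3.75]
t = -3.875 gives f = -15.340332, negative; keep [-3.875, -3.75]
t = -3.8125 gives f = -6.7412, negative; keep [-3.8125, -3.75]
t = -3.78125 gives f = -2.7334, negative; keep [-3.78125, -3.75]
t = -3.765625 gives f = -0.8004, negative; keep [-3.765625, -3.75]

[-3.765625, -3.75]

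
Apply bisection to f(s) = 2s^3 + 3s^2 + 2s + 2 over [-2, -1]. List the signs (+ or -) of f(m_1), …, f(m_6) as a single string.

-+-+--

m = -1.5, f(m) = -1 (−); new bracket [-1.5, -1]
m = -1.25, f(m) = 0.28125 (+); new bracket [-1.5, -1.25]
m = -1.375, f(m) = -0.277344 (−); new bracket [-1.375, -1.25]
m = -1.3125, f(m) = 0.021 (+); new bracket [-1.375, -1.3125]
m = -1.34375, f(m) = -0.1232 (−); new bracket [-1.34375, -1.3125]
m = -1.328125, f(m) = -0.0499 (−); new bracket [-1.328125, -1.3125]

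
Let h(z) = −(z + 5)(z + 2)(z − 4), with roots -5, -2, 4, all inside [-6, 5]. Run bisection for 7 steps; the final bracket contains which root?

4

midpoint -0.5: h = 30.375 > 0 → [-0.5, 5]
midpoint 2.25: h = 53.921875 > 0 → [2.25, 5]
midpoint 3.625: h = 18.193359 > 0 → [3.625, 5]
midpoint 4.3125: h = -18.3704 < 0 → [3.625, 4.3125]
midpoint 3.96875: h = 1.6729 > 0 → [3.96875, 4.3125]
midpoint 4.140625: h = -7.8932 < 0 → [3.96875, 4.140625]
midpoint 4.0546875: h = -2.9981 < 0 → [3.96875, 4.0546875]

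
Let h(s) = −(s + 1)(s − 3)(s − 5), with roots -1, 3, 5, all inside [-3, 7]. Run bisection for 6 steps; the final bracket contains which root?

-1

midpoint 2: h = -9 < 0 → [-3, 2]
midpoint -0.5: h = -9.625 < 0 → [-3, -0.5]
midpoint -1.75: h = 24.046875 > 0 → [-1.75, -0.5]
midpoint -1.125: h = 3.1582 > 0 → [-1.125, -0.5]
midpoint -0.8125: h = -4.155 < 0 → [-1.125, -0.8125]
midpoint -0.96875: h = -0.7403 < 0 → [-1.125, -0.96875]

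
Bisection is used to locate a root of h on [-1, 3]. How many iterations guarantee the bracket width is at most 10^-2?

Width after n steps is 4/2^n. Need 2^n ≥ 4/10^-2 = 400.
2^8 = 256 < 400 ≤ 2^9 = 512, so n = 9.

9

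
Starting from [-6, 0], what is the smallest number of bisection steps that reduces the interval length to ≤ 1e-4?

16

Width after n steps is 6/2^n. Need 2^n ≥ 6/1e-4 = 60000.
2^15 = 32768 < 60000 ≤ 2^16 = 65536, so n = 16.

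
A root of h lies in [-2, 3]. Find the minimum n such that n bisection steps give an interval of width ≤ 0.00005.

17

Width after n steps is 5/2^n. Need 2^n ≥ 5/0.00005 = 100000.
2^16 = 65536 < 100000 ≤ 2^17 = 131072, so n = 17.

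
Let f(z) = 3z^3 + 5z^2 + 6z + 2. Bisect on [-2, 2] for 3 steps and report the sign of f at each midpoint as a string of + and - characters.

+--

m = 0, f(m) = 2 (+); new bracket [-2, 0]
m = -1, f(m) = -2 (−); new bracket [-1, 0]
m = -0.5, f(m) = -0.125 (−); new bracket [-0.5, 0]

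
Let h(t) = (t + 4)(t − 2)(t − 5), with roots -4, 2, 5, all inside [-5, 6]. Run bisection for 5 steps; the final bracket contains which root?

m = 0.5, h(m) = 30.375 (+); new bracket [-5, 0.5]
m = -2.25, h(m) = 53.921875 (+); new bracket [-5, -2.25]
m = -3.625, h(m) = 18.193359 (+); new bracket [-5, -3.625]
m = -4.3125, h(m) = -18.3704 (−); new bracket [-4.3125, -3.625]
m = -3.96875, h(m) = 1.6729 (+); new bracket [-4.3125, -3.96875]

-4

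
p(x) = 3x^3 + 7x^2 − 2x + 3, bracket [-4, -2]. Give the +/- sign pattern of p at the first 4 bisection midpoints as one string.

-+-+

p(-3) = -9 < 0, so the root lies in [-3, -2]
p(-2.5) = 4.875 > 0, so the root lies in [-3, -2.5]
p(-2.75) = -0.953125 < 0, so the root lies in [-2.75, -2.5]
p(-2.625) = 2.2207 > 0, so the root lies in [-2.75, -2.625]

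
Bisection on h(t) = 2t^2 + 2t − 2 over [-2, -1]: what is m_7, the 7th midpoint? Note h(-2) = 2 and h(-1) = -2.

-1.6171875

midpoint -1.5: h = -0.5 < 0 → [-2, -1.5]
midpoint -1.75: h = 0.625 > 0 → [-1.75, -1.5]
midpoint -1.625: h = 0.03125 > 0 → [-1.625, -1.5]
midpoint -1.5625: h = -0.2422 < 0 → [-1.625, -1.5625]
midpoint -1.59375: h = -0.1074 < 0 → [-1.625, -1.59375]
midpoint -1.609375: h = -0.0386 < 0 → [-1.625, -1.609375]
midpoint -1.6171875: h = -0.0038 < 0 → [-1.625, -1.6171875]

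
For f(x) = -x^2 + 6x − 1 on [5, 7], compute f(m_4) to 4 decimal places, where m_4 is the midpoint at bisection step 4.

midpoint 6: f = -1 < 0 → [5, 6]
midpoint 5.5: f = 1.75 > 0 → [5.5, 6]
midpoint 5.75: f = 0.4375 > 0 → [5.75, 6]
midpoint 5.875: f = -0.2656 < 0 → [5.75, 5.875]

-0.2656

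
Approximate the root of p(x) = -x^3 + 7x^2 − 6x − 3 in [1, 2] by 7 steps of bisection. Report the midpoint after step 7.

midpoint 1.5: p = 0.375 > 0 → [1, 1.5]
midpoint 1.25: p = -1.515625 < 0 → [1.25, 1.5]
midpoint 1.375: p = -0.615234 < 0 → [1.375, 1.5]
midpoint 1.4375: p = -0.1306 < 0 → [1.4375, 1.5]
midpoint 1.46875: p = 0.1197 > 0 → [1.4375, 1.46875]
midpoint 1.453125: p = -0.0061 < 0 → [1.453125, 1.46875]
midpoint 1.4609375: p = 0.0566 > 0 → [1.453125, 1.4609375]

1.4609375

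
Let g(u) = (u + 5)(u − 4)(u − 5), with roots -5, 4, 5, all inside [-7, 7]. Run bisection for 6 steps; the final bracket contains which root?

-5

midpoint 0: g = 100 > 0 → [-7, 0]
midpoint -3.5: g = 95.625 > 0 → [-7, -3.5]
midpoint -5.25: g = -23.703125 < 0 → [-5.25, -3.5]
midpoint -4.375: g = 49.0723 > 0 → [-5.25, -4.375]
midpoint -4.8125: g = 16.2136 > 0 → [-5.25, -4.8125]
midpoint -5.03125: g = -2.8311 < 0 → [-5.03125, -4.8125]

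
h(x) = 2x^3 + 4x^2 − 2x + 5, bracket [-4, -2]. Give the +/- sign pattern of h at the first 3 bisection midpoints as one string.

h(-3) = -7 < 0, so the root lies in [-3, -2]
h(-2.5) = 3.75 > 0, so the root lies in [-3, -2.5]
h(-2.75) = -0.84375 < 0, so the root lies in [-2.75, -2.5]

-+-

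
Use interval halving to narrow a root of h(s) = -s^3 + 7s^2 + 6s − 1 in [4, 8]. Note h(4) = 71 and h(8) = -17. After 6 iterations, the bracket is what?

[7.75, 7.8125]

s = 6 gives h = 71, positive; keep [6, 8]
s = 7 gives h = 41, positive; keep [7, 8]
s = 7.5 gives h = 15.875, positive; keep [7.5, 8]
s = 7.75 gives h = 0.4531, positive; keep [7.75, 8]
s = 7.875 gives h = -8.0137, negative; keep [7.75, 7.875]
s = 7.8125 gives h = -3.7161, negative; keep [7.75, 7.8125]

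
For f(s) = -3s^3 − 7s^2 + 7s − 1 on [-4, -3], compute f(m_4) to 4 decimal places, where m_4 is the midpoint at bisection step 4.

-1.9211

f(-3.5) = 17.375 > 0, so the root lies in [-3.5, -3]
f(-3.25) = 5.296875 > 0, so the root lies in [-3.25, -3]
f(-3.125) = 0.318359 > 0, so the root lies in [-3.125, -3]
f(-3.0625) = -1.9211 < 0, so the root lies in [-3.125, -3.0625]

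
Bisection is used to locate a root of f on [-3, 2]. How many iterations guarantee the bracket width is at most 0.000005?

Width after n steps is 5/2^n. Need 2^n ≥ 5/0.000005 = 1000000.
2^19 = 524288 < 1000000 ≤ 2^20 = 1048576, so n = 20.

20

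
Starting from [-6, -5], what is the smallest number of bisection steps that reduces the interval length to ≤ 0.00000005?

25

Width after n steps is 1/2^n. Need 2^n ≥ 1/0.00000005 = 20000000.
2^24 = 16777216 < 20000000 ≤ 2^25 = 33554432, so n = 25.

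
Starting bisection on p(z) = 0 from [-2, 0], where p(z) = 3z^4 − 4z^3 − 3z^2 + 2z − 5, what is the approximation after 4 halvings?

-1.125

z = -1 gives p = -3, negative; keep [-2, -1]
z = -1.5 gives p = 13.9375, positive; keep [-1.5, -1]
z = -1.25 gives p = 2.949219, positive; keep [-1.25, -1]
z = -1.125 gives p = -0.5461, negative; keep [-1.25, -1.125]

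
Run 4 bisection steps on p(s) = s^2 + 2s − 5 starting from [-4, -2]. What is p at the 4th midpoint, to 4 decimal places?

s = -3 gives p = -2, negative; keep [-4, -3]
s = -3.5 gives p = 0.25, positive; keep [-3.5, -3]
s = -3.25 gives p = -0.9375, negative; keep [-3.5, -3.25]
s = -3.375 gives p = -0.3594, negative; keep [-3.5, -3.375]

-0.3594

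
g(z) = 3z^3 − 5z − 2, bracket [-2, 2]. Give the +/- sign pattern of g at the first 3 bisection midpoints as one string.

--+

g(0) = -2 < 0, so the root lies in [0, 2]
g(1) = -4 < 0, so the root lies in [1, 2]
g(1.5) = 0.625 > 0, so the root lies in [1, 1.5]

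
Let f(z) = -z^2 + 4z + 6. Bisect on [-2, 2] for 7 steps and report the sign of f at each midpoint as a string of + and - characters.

midpoint 0: f = 6 > 0 → [-2, 0]
midpoint -1: f = 1 > 0 → [-2, -1]
midpoint -1.5: f = -2.25 < 0 → [-1.5, -1]
midpoint -1.25: f = -0.5625 < 0 → [-1.25, -1]
midpoint -1.125: f = 0.2344 > 0 → [-1.25, -1.125]
midpoint -1.1875: f = -0.1602 < 0 → [-1.1875, -1.125]
midpoint -1.15625: f = 0.0381 > 0 → [-1.1875, -1.15625]

++--+-+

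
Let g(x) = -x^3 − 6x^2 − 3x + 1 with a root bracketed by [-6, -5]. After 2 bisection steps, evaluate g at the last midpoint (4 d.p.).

x = -5.5 gives g = 2.375, positive; keep [-5.5, -5]
x = -5.25 gives g = -3.921875, negative; keep [-5.5, -5.25]

-3.9219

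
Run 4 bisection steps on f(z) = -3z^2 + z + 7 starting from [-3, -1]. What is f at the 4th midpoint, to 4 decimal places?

z = -2 gives f = -7, negative; keep [-2, -1]
z = -1.5 gives f = -1.25, negative; keep [-1.5, -1]
z = -1.25 gives f = 1.0625, positive; keep [-1.5, -1.25]
z = -1.375 gives f = -0.0469, negative; keep [-1.375, -1.25]

-0.0469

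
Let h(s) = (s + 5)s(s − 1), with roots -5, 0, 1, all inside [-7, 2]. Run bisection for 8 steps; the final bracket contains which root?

s = -2.5 gives h = 21.875, positive; keep [-7, -2.5]
s = -4.75 gives h = 6.828125, positive; keep [-7, -4.75]
s = -5.875 gives h = -35.341797, negative; keep [-5.875, -4.75]
s = -5.3125 gives h = -10.4797, negative; keep [-5.3125, -4.75]
s = -5.03125 gives h = -0.9483, negative; keep [-5.03125, -4.75]
s = -4.890625 gives h = 3.151, positive; keep [-5.03125, -4.890625]
s = -4.9609375 gives h = 1.1551, positive; keep [-5.03125, -4.9609375]
s = -4.99609375 gives h = 0.117, positive; keep [-5.03125, -4.99609375]

-5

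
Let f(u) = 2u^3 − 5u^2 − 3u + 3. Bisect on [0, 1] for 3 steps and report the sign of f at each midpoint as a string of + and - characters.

m = 0.5, f(m) = 0.5 (+); new bracket [0.5, 1]
m = 0.75, f(m) = -1.21875 (−); new bracket [0.5, 0.75]
m = 0.625, f(m) = -0.339844 (−); new bracket [0.5, 0.625]

+--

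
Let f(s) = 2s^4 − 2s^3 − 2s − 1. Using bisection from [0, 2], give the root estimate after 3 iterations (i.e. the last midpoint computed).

m = 1, f(m) = -3 (−); new bracket [1, 2]
m = 1.5, f(m) = -0.625 (−); new bracket [1.5, 2]
m = 1.75, f(m) = 3.539062 (+); new bracket [1.5, 1.75]

1.75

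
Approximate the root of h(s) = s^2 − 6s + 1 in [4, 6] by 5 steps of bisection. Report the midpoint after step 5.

midpoint 5: h = -4 < 0 → [5, 6]
midpoint 5.5: h = -1.75 < 0 → [5.5, 6]
midpoint 5.75: h = -0.4375 < 0 → [5.75, 6]
midpoint 5.875: h = 0.2656 > 0 → [5.75, 5.875]
midpoint 5.8125: h = -0.0898 < 0 → [5.8125, 5.875]

5.8125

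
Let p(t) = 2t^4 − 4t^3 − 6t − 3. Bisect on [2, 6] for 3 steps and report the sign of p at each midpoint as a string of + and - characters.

++-

midpoint 4: p = 229 > 0 → [2, 4]
midpoint 3: p = 33 > 0 → [2, 3]
midpoint 2.5: p = -2.375 < 0 → [2.5, 3]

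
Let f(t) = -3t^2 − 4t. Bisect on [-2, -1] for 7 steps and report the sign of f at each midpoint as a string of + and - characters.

-+-+-+-

midpoint -1.5: f = -0.75 < 0 → [-1.5, -1]
midpoint -1.25: f = 0.3125 > 0 → [-1.5, -1.25]
midpoint -1.375: f = -0.171875 < 0 → [-1.375, -1.25]
midpoint -1.3125: f = 0.082 > 0 → [-1.375, -1.3125]
midpoint -1.34375: f = -0.042 < 0 → [-1.34375, -1.3125]
midpoint -1.328125: f = 0.0208 > 0 → [-1.34375, -1.328125]
midpoint -1.3359375: f = -0.0104 < 0 → [-1.3359375, -1.328125]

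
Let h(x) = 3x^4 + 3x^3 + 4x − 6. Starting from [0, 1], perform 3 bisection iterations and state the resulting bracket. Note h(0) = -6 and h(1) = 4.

[0.75, 0.875]

h(0.5) = -3.4375 < 0, so the root lies in [0.5, 1]
h(0.75) = -0.785156 < 0, so the root lies in [0.75, 1]
h(0.875) = 1.268311 > 0, so the root lies in [0.75, 0.875]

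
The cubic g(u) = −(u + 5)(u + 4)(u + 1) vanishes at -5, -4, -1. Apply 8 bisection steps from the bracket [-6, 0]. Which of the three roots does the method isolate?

-1

u = -3 gives g = 4, positive; keep [-3, 0]
u = -1.5 gives g = 4.375, positive; keep [-1.5, 0]
u = -0.75 gives g = -3.453125, negative; keep [-1.5, -0.75]
u = -1.125 gives g = 1.3926, positive; keep [-1.125, -0.75]
u = -0.9375 gives g = -0.7776, negative; keep [-1.125, -0.9375]
u = -1.03125 gives g = 0.3682, positive; keep [-1.03125, -0.9375]
u = -0.984375 gives g = -0.1892, negative; keep [-1.03125, -0.984375]
u = -1.0078125 gives g = 0.0933, positive; keep [-1.0078125, -0.984375]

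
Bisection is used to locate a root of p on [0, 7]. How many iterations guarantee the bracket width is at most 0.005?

Width after n steps is 7/2^n. Need 2^n ≥ 7/0.005 = 1400.
2^10 = 1024 < 1400 ≤ 2^11 = 2048, so n = 11.

11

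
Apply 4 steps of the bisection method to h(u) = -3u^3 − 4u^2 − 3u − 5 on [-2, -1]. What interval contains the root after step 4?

midpoint -1.5: h = 0.625 > 0 → [-1.5, -1]
midpoint -1.25: h = -1.640625 < 0 → [-1.5, -1.25]
midpoint -1.375: h = -0.638672 < 0 → [-1.5, -1.375]
midpoint -1.4375: h = -0.0417 < 0 → [-1.5, -1.4375]

[-1.5, -1.4375]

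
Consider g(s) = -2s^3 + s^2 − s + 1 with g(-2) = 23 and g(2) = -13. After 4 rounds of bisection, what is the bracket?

s = 0 gives g = 1, positive; keep [0, 2]
s = 1 gives g = -1, negative; keep [0, 1]
s = 0.5 gives g = 0.5, positive; keep [0.5, 1]
s = 0.75 gives g = -0.0312, negative; keep [0.5, 0.75]

[0.5, 0.75]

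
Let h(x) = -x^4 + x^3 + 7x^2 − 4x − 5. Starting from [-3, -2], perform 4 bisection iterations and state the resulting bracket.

[-2.375, -2.3125]

midpoint -2.5: h = -5.9375 < 0 → [-2.5, -2]
midpoint -2.25: h = 2.417969 > 0 → [-2.5, -2.25]
midpoint -2.375: h = -1.22876 < 0 → [-2.375, -2.25]
midpoint -2.3125: h = 0.7197 > 0 → [-2.375, -2.3125]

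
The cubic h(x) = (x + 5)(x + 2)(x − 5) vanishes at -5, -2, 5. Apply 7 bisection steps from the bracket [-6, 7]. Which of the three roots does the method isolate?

5

x = 0.5 gives h = -61.875, negative; keep [0.5, 7]
x = 3.75 gives h = -62.890625, negative; keep [3.75, 7]
x = 5.375 gives h = 28.693359, positive; keep [3.75, 5.375]
x = 4.5625 gives h = -27.4548, negative; keep [4.5625, 5.375]
x = 4.96875 gives h = -2.1709, negative; keep [4.96875, 5.375]
x = 5.171875 gives h = 12.5385, positive; keep [4.96875, 5.171875]
x = 5.0703125 gives h = 5.0063, positive; keep [4.96875, 5.0703125]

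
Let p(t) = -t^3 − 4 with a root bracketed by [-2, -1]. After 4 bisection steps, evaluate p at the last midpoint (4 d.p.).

-0.1853

t = -1.5 gives p = -0.625, negative; keep [-2, -1.5]
t = -1.75 gives p = 1.359375, positive; keep [-1.75, -1.5]
t = -1.625 gives p = 0.291016, positive; keep [-1.625, -1.5]
t = -1.5625 gives p = -0.1853, negative; keep [-1.625, -1.5625]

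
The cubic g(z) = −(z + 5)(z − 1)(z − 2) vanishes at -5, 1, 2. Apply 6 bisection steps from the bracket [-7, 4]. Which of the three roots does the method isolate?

-5

midpoint -1.5: g = -30.625 < 0 → [-7, -1.5]
midpoint -4.25: g = -24.609375 < 0 → [-7, -4.25]
midpoint -5.625: g = 31.572266 > 0 → [-5.625, -4.25]
midpoint -4.9375: g = -2.5745 < 0 → [-5.625, -4.9375]
midpoint -5.28125: g = 12.8631 > 0 → [-5.28125, -4.9375]
midpoint -5.109375: g = 4.7506 > 0 → [-5.109375, -4.9375]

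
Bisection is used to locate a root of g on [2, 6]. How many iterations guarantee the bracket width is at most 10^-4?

Width after n steps is 4/2^n. Need 2^n ≥ 4/10^-4 = 40000.
2^15 = 32768 < 40000 ≤ 2^16 = 65536, so n = 16.

16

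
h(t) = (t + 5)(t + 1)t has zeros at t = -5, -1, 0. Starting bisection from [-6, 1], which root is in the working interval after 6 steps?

m = -2.5, h(m) = 9.375 (+); new bracket [-6, -2.5]
m = -4.25, h(m) = 10.359375 (+); new bracket [-6, -4.25]
m = -5.125, h(m) = -2.642578 (−); new bracket [-5.125, -4.25]
m = -4.6875, h(m) = 5.4016 (+); new bracket [-5.125, -4.6875]
m = -4.90625, h(m) = 1.7967 (+); new bracket [-5.125, -4.90625]
m = -5.015625, h(m) = -0.3147 (−); new bracket [-5.015625, -4.90625]

-5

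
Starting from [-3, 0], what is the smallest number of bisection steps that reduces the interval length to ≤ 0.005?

10

Width after n steps is 3/2^n. Need 2^n ≥ 3/0.005 = 600.
2^9 = 512 < 600 ≤ 2^10 = 1024, so n = 10.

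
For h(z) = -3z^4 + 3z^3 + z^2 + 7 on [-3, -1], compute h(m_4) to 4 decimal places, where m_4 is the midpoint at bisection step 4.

-0.8113

z = -2 gives h = -61, negative; keep [-2, -1]
z = -1.5 gives h = -16.0625, negative; keep [-1.5, -1]
z = -1.25 gives h = -4.621094, negative; keep [-1.25, -1]
z = -1.125 gives h = -0.8113, negative; keep [-1.125, -1]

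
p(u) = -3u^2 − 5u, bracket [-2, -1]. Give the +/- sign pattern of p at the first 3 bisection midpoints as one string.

+-+

u = -1.5 gives p = 0.75, positive; keep [-2, -1.5]
u = -1.75 gives p = -0.4375, negative; keep [-1.75, -1.5]
u = -1.625 gives p = 0.203125, positive; keep [-1.75, -1.625]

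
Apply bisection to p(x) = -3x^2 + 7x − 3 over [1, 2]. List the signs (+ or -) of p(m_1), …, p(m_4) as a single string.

midpoint 1.5: p = 0.75 > 0 → [1.5, 2]
midpoint 1.75: p = 0.0625 > 0 → [1.75, 2]
midpoint 1.875: p = -0.421875 < 0 → [1.75, 1.875]
midpoint 1.8125: p = -0.168 < 0 → [1.75, 1.8125]

++--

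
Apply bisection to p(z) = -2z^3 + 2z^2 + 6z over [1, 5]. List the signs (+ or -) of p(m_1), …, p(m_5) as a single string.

-+-+-

midpoint 3: p = -18 < 0 → [1, 3]
midpoint 2: p = 4 > 0 → [2, 3]
midpoint 2.5: p = -3.75 < 0 → [2, 2.5]
midpoint 2.25: p = 0.8438 > 0 → [2.25, 2.5]
midpoint 2.375: p = -1.2617 < 0 → [2.25, 2.375]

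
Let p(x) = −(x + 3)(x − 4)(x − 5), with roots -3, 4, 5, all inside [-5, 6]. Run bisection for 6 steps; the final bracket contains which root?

x = 0.5 gives p = -55.125, negative; keep [-5, 0.5]
x = -2.25 gives p = -33.984375, negative; keep [-5, -2.25]
x = -3.625 gives p = 41.103516, positive; keep [-3.625, -2.25]
x = -2.9375 gives p = -3.4417, negative; keep [-3.625, -2.9375]
x = -3.28125 gives p = 16.9588, positive; keep [-3.28125, -2.9375]
x = -3.109375 gives p = 6.3058, positive; keep [-3.109375, -2.9375]

-3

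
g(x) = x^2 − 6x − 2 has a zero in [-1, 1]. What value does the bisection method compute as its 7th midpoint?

-0.328125

g(0) = -2 < 0, so the root lies in [-1, 0]
g(-0.5) = 1.25 > 0, so the root lies in [-0.5, 0]
g(-0.25) = -0.4375 < 0, so the root lies in [-0.5, -0.25]
g(-0.375) = 0.3906 > 0, so the root lies in [-0.375, -0.25]
g(-0.3125) = -0.0273 < 0, so the root lies in [-0.375, -0.3125]
g(-0.34375) = 0.1807 > 0, so the root lies in [-0.34375, -0.3125]
g(-0.328125) = 0.0764 > 0, so the root lies in [-0.328125, -0.3125]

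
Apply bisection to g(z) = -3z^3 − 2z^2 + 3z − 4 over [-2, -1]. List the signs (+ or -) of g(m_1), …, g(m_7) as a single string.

midpoint -1.5: g = -2.875 < 0 → [-2, -1.5]
midpoint -1.75: g = 0.703125 > 0 → [-1.75, -1.5]
midpoint -1.625: g = -1.283203 < 0 → [-1.75, -1.625]
midpoint -1.6875: g = -0.3416 < 0 → [-1.75, -1.6875]
midpoint -1.71875: g = 0.1676 > 0 → [-1.71875, -1.6875]
midpoint -1.703125: g = -0.0902 < 0 → [-1.71875, -1.703125]
midpoint -1.7109375: g = 0.0379 > 0 → [-1.7109375, -1.703125]

-+--+-+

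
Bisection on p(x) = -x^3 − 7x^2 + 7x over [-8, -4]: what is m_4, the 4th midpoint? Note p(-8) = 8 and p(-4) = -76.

-7.75

m = -6, p(m) = -78 (−); new bracket [-8, -6]
m = -7, p(m) = -49 (−); new bracket [-8, -7]
m = -7.5, p(m) = -24.375 (−); new bracket [-8, -7.5]
m = -7.75, p(m) = -9.2031 (−); new bracket [-8, -7.75]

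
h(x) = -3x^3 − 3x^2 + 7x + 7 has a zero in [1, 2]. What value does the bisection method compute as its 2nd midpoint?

m = 1.5, h(m) = 0.625 (+); new bracket [1.5, 2]
m = 1.75, h(m) = -6.015625 (−); new bracket [1.5, 1.75]

1.75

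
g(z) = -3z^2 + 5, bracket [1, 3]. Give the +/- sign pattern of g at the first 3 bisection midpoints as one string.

g(2) = -7 < 0, so the root lies in [1, 2]
g(1.5) = -1.75 < 0, so the root lies in [1, 1.5]
g(1.25) = 0.3125 > 0, so the root lies in [1.25, 1.5]

--+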